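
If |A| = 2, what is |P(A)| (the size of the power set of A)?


The set has 2 elements.
The power set contains all possible subsets.
|P(A)| = 2^|A| = 2^2 = 4

4


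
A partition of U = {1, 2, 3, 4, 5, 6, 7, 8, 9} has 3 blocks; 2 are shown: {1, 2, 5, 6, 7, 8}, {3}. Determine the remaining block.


U = {1, 2, 3, 4, 5, 6, 7, 8, 9}
Shown blocks: {1, 2, 5, 6, 7, 8}, {3}
A partition's blocks are pairwise disjoint and cover U, so the missing block = U \ (union of shown blocks).
Union of shown blocks: {1, 2, 3, 5, 6, 7, 8}
Missing block = U \ (union) = {4, 9}

{4, 9}


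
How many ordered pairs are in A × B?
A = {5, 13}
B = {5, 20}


Set A = {5, 13} has 2 elements.
Set B = {5, 20} has 2 elements.
|A × B| = |A| × |B| = 2 × 2 = 4

4


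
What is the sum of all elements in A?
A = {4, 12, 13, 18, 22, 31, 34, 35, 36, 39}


Set A = {4, 12, 13, 18, 22, 31, 34, 35, 36, 39}
Sum = 4 + 12 + 13 + 18 + 22 + 31 + 34 + 35 + 36 + 39 = 244

244


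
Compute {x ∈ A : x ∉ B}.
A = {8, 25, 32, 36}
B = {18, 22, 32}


Set A = {8, 25, 32, 36}
Set B = {18, 22, 32}
Check each element of A against B:
8 ∉ B (include), 25 ∉ B (include), 32 ∈ B, 36 ∉ B (include)
Elements of A not in B: {8, 25, 36}

{8, 25, 36}


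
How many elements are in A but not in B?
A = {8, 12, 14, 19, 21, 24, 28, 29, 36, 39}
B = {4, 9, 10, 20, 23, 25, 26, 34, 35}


Set A = {8, 12, 14, 19, 21, 24, 28, 29, 36, 39}
Set B = {4, 9, 10, 20, 23, 25, 26, 34, 35}
A \ B = {8, 12, 14, 19, 21, 24, 28, 29, 36, 39}
|A \ B| = 10

10


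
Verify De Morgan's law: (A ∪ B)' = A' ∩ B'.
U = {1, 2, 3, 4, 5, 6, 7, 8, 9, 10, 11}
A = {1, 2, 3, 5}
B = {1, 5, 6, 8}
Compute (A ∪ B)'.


U = {1, 2, 3, 4, 5, 6, 7, 8, 9, 10, 11}
A = {1, 2, 3, 5}, B = {1, 5, 6, 8}
A ∪ B = {1, 2, 3, 5, 6, 8}
(A ∪ B)' = U \ (A ∪ B) = {4, 7, 9, 10, 11}
Verification via A' ∩ B': A' = {4, 6, 7, 8, 9, 10, 11}, B' = {2, 3, 4, 7, 9, 10, 11}
A' ∩ B' = {4, 7, 9, 10, 11} ✓

{4, 7, 9, 10, 11}


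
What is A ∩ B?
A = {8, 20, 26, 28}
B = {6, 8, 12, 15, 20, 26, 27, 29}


Set A = {8, 20, 26, 28}
Set B = {6, 8, 12, 15, 20, 26, 27, 29}
A ∩ B includes only elements in both sets.
Check each element of A against B:
8 ✓, 20 ✓, 26 ✓, 28 ✗
A ∩ B = {8, 20, 26}

{8, 20, 26}


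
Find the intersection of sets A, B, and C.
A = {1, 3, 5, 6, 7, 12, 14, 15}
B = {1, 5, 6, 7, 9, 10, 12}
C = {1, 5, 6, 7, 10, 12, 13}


Set A = {1, 3, 5, 6, 7, 12, 14, 15}
Set B = {1, 5, 6, 7, 9, 10, 12}
Set C = {1, 5, 6, 7, 10, 12, 13}
First, A ∩ B = {1, 5, 6, 7, 12}
Then, (A ∩ B) ∩ C = {1, 5, 6, 7, 12}

{1, 5, 6, 7, 12}


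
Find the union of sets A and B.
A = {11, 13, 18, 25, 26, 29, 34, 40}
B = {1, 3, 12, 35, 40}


Set A = {11, 13, 18, 25, 26, 29, 34, 40}
Set B = {1, 3, 12, 35, 40}
A ∪ B includes all elements in either set.
Elements from A: {11, 13, 18, 25, 26, 29, 34, 40}
Elements from B not already included: {1, 3, 12, 35}
A ∪ B = {1, 3, 11, 12, 13, 18, 25, 26, 29, 34, 35, 40}

{1, 3, 11, 12, 13, 18, 25, 26, 29, 34, 35, 40}


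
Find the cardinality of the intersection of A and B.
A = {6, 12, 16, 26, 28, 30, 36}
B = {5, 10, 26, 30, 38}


Set A = {6, 12, 16, 26, 28, 30, 36}
Set B = {5, 10, 26, 30, 38}
A ∩ B = {26, 30}
|A ∩ B| = 2

2


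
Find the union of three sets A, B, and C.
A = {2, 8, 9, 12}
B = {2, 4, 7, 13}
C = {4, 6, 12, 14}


Set A = {2, 8, 9, 12}
Set B = {2, 4, 7, 13}
Set C = {4, 6, 12, 14}
First, A ∪ B = {2, 4, 7, 8, 9, 12, 13}
Then, (A ∪ B) ∪ C = {2, 4, 6, 7, 8, 9, 12, 13, 14}

{2, 4, 6, 7, 8, 9, 12, 13, 14}


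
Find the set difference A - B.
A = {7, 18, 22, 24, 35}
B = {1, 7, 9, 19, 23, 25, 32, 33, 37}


Set A = {7, 18, 22, 24, 35}
Set B = {1, 7, 9, 19, 23, 25, 32, 33, 37}
A \ B includes elements in A that are not in B.
Check each element of A:
7 (in B, remove), 18 (not in B, keep), 22 (not in B, keep), 24 (not in B, keep), 35 (not in B, keep)
A \ B = {18, 22, 24, 35}

{18, 22, 24, 35}


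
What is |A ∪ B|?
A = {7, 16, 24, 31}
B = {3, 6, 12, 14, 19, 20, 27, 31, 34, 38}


Set A = {7, 16, 24, 31}, |A| = 4
Set B = {3, 6, 12, 14, 19, 20, 27, 31, 34, 38}, |B| = 10
A ∩ B = {31}, |A ∩ B| = 1
|A ∪ B| = |A| + |B| - |A ∩ B| = 4 + 10 - 1 = 13

13


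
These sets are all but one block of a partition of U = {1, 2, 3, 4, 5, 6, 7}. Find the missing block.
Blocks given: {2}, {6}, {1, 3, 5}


U = {1, 2, 3, 4, 5, 6, 7}
Shown blocks: {2}, {6}, {1, 3, 5}
A partition's blocks are pairwise disjoint and cover U, so the missing block = U \ (union of shown blocks).
Union of shown blocks: {1, 2, 3, 5, 6}
Missing block = U \ (union) = {4, 7}

{4, 7}


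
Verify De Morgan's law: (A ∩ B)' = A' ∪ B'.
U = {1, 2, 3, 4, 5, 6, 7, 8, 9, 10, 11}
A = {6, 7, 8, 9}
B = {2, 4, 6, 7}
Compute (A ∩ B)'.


U = {1, 2, 3, 4, 5, 6, 7, 8, 9, 10, 11}
A = {6, 7, 8, 9}, B = {2, 4, 6, 7}
A ∩ B = {6, 7}
(A ∩ B)' = U \ (A ∩ B) = {1, 2, 3, 4, 5, 8, 9, 10, 11}
Verification via A' ∪ B': A' = {1, 2, 3, 4, 5, 10, 11}, B' = {1, 3, 5, 8, 9, 10, 11}
A' ∪ B' = {1, 2, 3, 4, 5, 8, 9, 10, 11} ✓

{1, 2, 3, 4, 5, 8, 9, 10, 11}


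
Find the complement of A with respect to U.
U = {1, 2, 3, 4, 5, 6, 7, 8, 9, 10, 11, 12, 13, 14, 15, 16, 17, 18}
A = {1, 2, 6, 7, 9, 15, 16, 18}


Universal set U = {1, 2, 3, 4, 5, 6, 7, 8, 9, 10, 11, 12, 13, 14, 15, 16, 17, 18}
Set A = {1, 2, 6, 7, 9, 15, 16, 18}
A' = U \ A = elements in U but not in A
Checking each element of U:
1 (in A, exclude), 2 (in A, exclude), 3 (not in A, include), 4 (not in A, include), 5 (not in A, include), 6 (in A, exclude), 7 (in A, exclude), 8 (not in A, include), 9 (in A, exclude), 10 (not in A, include), 11 (not in A, include), 12 (not in A, include), 13 (not in A, include), 14 (not in A, include), 15 (in A, exclude), 16 (in A, exclude), 17 (not in A, include), 18 (in A, exclude)
A' = {3, 4, 5, 8, 10, 11, 12, 13, 14, 17}

{3, 4, 5, 8, 10, 11, 12, 13, 14, 17}


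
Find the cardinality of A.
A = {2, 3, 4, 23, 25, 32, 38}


Set A = {2, 3, 4, 23, 25, 32, 38}
Listing elements: 2, 3, 4, 23, 25, 32, 38
Counting: 7 elements
|A| = 7

7


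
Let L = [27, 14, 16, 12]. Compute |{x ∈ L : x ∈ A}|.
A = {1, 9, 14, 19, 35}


Set A = {1, 9, 14, 19, 35}
Candidates: [27, 14, 16, 12]
Check each candidate:
27 ∉ A, 14 ∈ A, 16 ∉ A, 12 ∉ A
Count of candidates in A: 1

1


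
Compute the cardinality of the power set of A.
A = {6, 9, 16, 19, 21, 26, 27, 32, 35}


Set A = {6, 9, 16, 19, 21, 26, 27, 32, 35}
|A| = 9
The power set P(A) contains all subsets of A.
|P(A)| = 2^|A| = 2^9 = 512

512


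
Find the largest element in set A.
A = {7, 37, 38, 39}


Set A = {7, 37, 38, 39}
Elements in ascending order: 7, 37, 38, 39
The largest element is 39.

39


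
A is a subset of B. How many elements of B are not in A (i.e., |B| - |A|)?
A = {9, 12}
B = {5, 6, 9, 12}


Set A = {9, 12}, |A| = 2
Set B = {5, 6, 9, 12}, |B| = 4
Since A ⊆ B: B \ A = {5, 6}
|B| - |A| = 4 - 2 = 2

2


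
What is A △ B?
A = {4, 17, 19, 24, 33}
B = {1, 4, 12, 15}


Set A = {4, 17, 19, 24, 33}
Set B = {1, 4, 12, 15}
A △ B = (A \ B) ∪ (B \ A)
Elements in A but not B: {17, 19, 24, 33}
Elements in B but not A: {1, 12, 15}
A △ B = {1, 12, 15, 17, 19, 24, 33}

{1, 12, 15, 17, 19, 24, 33}


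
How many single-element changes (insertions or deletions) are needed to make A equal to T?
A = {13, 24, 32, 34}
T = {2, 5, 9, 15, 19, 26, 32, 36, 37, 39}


Set A = {13, 24, 32, 34}
Set T = {2, 5, 9, 15, 19, 26, 32, 36, 37, 39}
Elements to remove from A (in A, not in T): {13, 24, 34} → 3 removals
Elements to add to A (in T, not in A): {2, 5, 9, 15, 19, 26, 36, 37, 39} → 9 additions
Total edits = 3 + 9 = 12

12


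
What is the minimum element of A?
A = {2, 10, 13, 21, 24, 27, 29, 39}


Set A = {2, 10, 13, 21, 24, 27, 29, 39}
Elements in ascending order: 2, 10, 13, 21, 24, 27, 29, 39
The smallest element is 2.

2


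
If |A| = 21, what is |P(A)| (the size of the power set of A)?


The set has 21 elements.
The power set contains all possible subsets.
|P(A)| = 2^|A| = 2^21 = 2097152

2097152


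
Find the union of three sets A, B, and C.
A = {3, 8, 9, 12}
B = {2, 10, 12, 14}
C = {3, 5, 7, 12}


Set A = {3, 8, 9, 12}
Set B = {2, 10, 12, 14}
Set C = {3, 5, 7, 12}
First, A ∪ B = {2, 3, 8, 9, 10, 12, 14}
Then, (A ∪ B) ∪ C = {2, 3, 5, 7, 8, 9, 10, 12, 14}

{2, 3, 5, 7, 8, 9, 10, 12, 14}


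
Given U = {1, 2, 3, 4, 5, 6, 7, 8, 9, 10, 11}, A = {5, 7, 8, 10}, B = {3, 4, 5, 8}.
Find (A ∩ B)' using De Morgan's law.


U = {1, 2, 3, 4, 5, 6, 7, 8, 9, 10, 11}
A = {5, 7, 8, 10}, B = {3, 4, 5, 8}
A ∩ B = {5, 8}
(A ∩ B)' = U \ (A ∩ B) = {1, 2, 3, 4, 6, 7, 9, 10, 11}
Verification via A' ∪ B': A' = {1, 2, 3, 4, 6, 9, 11}, B' = {1, 2, 6, 7, 9, 10, 11}
A' ∪ B' = {1, 2, 3, 4, 6, 7, 9, 10, 11} ✓

{1, 2, 3, 4, 6, 7, 9, 10, 11}


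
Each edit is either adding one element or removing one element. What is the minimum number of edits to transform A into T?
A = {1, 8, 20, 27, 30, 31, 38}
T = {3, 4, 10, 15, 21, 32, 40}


Set A = {1, 8, 20, 27, 30, 31, 38}
Set T = {3, 4, 10, 15, 21, 32, 40}
Elements to remove from A (in A, not in T): {1, 8, 20, 27, 30, 31, 38} → 7 removals
Elements to add to A (in T, not in A): {3, 4, 10, 15, 21, 32, 40} → 7 additions
Total edits = 7 + 7 = 14

14


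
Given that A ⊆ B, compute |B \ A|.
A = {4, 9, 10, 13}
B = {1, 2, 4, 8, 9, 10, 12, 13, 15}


Set A = {4, 9, 10, 13}, |A| = 4
Set B = {1, 2, 4, 8, 9, 10, 12, 13, 15}, |B| = 9
Since A ⊆ B: B \ A = {1, 2, 8, 12, 15}
|B| - |A| = 9 - 4 = 5

5


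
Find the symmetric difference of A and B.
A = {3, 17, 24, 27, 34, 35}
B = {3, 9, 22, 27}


Set A = {3, 17, 24, 27, 34, 35}
Set B = {3, 9, 22, 27}
A △ B = (A \ B) ∪ (B \ A)
Elements in A but not B: {17, 24, 34, 35}
Elements in B but not A: {9, 22}
A △ B = {9, 17, 22, 24, 34, 35}

{9, 17, 22, 24, 34, 35}


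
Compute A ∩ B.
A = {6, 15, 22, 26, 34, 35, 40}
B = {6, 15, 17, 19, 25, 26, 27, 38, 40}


Set A = {6, 15, 22, 26, 34, 35, 40}
Set B = {6, 15, 17, 19, 25, 26, 27, 38, 40}
A ∩ B includes only elements in both sets.
Check each element of A against B:
6 ✓, 15 ✓, 22 ✗, 26 ✓, 34 ✗, 35 ✗, 40 ✓
A ∩ B = {6, 15, 26, 40}

{6, 15, 26, 40}


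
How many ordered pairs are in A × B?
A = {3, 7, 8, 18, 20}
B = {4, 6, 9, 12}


Set A = {3, 7, 8, 18, 20} has 5 elements.
Set B = {4, 6, 9, 12} has 4 elements.
|A × B| = |A| × |B| = 5 × 4 = 20

20


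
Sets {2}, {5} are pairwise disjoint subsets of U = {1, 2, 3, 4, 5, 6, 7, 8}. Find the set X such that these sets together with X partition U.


U = {1, 2, 3, 4, 5, 6, 7, 8}
Shown blocks: {2}, {5}
A partition's blocks are pairwise disjoint and cover U, so the missing block = U \ (union of shown blocks).
Union of shown blocks: {2, 5}
Missing block = U \ (union) = {1, 3, 4, 6, 7, 8}

{1, 3, 4, 6, 7, 8}


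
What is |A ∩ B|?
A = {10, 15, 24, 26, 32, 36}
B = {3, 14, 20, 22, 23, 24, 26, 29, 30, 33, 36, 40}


Set A = {10, 15, 24, 26, 32, 36}
Set B = {3, 14, 20, 22, 23, 24, 26, 29, 30, 33, 36, 40}
A ∩ B = {24, 26, 36}
|A ∩ B| = 3

3


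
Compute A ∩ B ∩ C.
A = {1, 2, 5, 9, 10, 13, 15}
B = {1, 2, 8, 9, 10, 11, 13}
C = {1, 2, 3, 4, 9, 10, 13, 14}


Set A = {1, 2, 5, 9, 10, 13, 15}
Set B = {1, 2, 8, 9, 10, 11, 13}
Set C = {1, 2, 3, 4, 9, 10, 13, 14}
First, A ∩ B = {1, 2, 9, 10, 13}
Then, (A ∩ B) ∩ C = {1, 2, 9, 10, 13}

{1, 2, 9, 10, 13}


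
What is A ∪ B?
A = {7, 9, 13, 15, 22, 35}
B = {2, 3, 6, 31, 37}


Set A = {7, 9, 13, 15, 22, 35}
Set B = {2, 3, 6, 31, 37}
A ∪ B includes all elements in either set.
Elements from A: {7, 9, 13, 15, 22, 35}
Elements from B not already included: {2, 3, 6, 31, 37}
A ∪ B = {2, 3, 6, 7, 9, 13, 15, 22, 31, 35, 37}

{2, 3, 6, 7, 9, 13, 15, 22, 31, 35, 37}


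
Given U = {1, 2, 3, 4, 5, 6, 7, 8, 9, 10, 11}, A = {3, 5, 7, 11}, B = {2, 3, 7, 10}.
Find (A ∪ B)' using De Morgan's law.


U = {1, 2, 3, 4, 5, 6, 7, 8, 9, 10, 11}
A = {3, 5, 7, 11}, B = {2, 3, 7, 10}
A ∪ B = {2, 3, 5, 7, 10, 11}
(A ∪ B)' = U \ (A ∪ B) = {1, 4, 6, 8, 9}
Verification via A' ∩ B': A' = {1, 2, 4, 6, 8, 9, 10}, B' = {1, 4, 5, 6, 8, 9, 11}
A' ∩ B' = {1, 4, 6, 8, 9} ✓

{1, 4, 6, 8, 9}


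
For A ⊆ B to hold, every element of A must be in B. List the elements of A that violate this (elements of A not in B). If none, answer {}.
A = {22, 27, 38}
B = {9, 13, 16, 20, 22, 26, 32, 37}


Set A = {22, 27, 38}
Set B = {9, 13, 16, 20, 22, 26, 32, 37}
Check each element of A against B:
22 ∈ B, 27 ∉ B (include), 38 ∉ B (include)
Elements of A not in B: {27, 38}

{27, 38}


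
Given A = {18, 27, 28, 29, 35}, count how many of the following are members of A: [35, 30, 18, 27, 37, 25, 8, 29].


Set A = {18, 27, 28, 29, 35}
Candidates: [35, 30, 18, 27, 37, 25, 8, 29]
Check each candidate:
35 ∈ A, 30 ∉ A, 18 ∈ A, 27 ∈ A, 37 ∉ A, 25 ∉ A, 8 ∉ A, 29 ∈ A
Count of candidates in A: 4

4


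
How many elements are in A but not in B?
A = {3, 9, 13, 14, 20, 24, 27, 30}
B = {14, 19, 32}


Set A = {3, 9, 13, 14, 20, 24, 27, 30}
Set B = {14, 19, 32}
A \ B = {3, 9, 13, 20, 24, 27, 30}
|A \ B| = 7

7


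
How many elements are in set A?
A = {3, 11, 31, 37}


Set A = {3, 11, 31, 37}
Listing elements: 3, 11, 31, 37
Counting: 4 elements
|A| = 4

4


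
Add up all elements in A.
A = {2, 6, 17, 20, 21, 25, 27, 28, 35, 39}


Set A = {2, 6, 17, 20, 21, 25, 27, 28, 35, 39}
Sum = 2 + 6 + 17 + 20 + 21 + 25 + 27 + 28 + 35 + 39 = 220

220


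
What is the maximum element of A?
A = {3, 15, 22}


Set A = {3, 15, 22}
Elements in ascending order: 3, 15, 22
The largest element is 22.

22


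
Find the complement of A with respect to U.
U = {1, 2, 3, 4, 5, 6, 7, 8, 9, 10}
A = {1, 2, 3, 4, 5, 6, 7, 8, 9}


Universal set U = {1, 2, 3, 4, 5, 6, 7, 8, 9, 10}
Set A = {1, 2, 3, 4, 5, 6, 7, 8, 9}
A' = U \ A = elements in U but not in A
Checking each element of U:
1 (in A, exclude), 2 (in A, exclude), 3 (in A, exclude), 4 (in A, exclude), 5 (in A, exclude), 6 (in A, exclude), 7 (in A, exclude), 8 (in A, exclude), 9 (in A, exclude), 10 (not in A, include)
A' = {10}

{10}


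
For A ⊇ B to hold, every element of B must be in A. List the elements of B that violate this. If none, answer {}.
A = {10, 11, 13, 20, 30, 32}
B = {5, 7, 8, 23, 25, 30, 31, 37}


Set A = {10, 11, 13, 20, 30, 32}
Set B = {5, 7, 8, 23, 25, 30, 31, 37}
Check each element of B against A:
5 ∉ A (include), 7 ∉ A (include), 8 ∉ A (include), 23 ∉ A (include), 25 ∉ A (include), 30 ∈ A, 31 ∉ A (include), 37 ∉ A (include)
Elements of B not in A: {5, 7, 8, 23, 25, 31, 37}

{5, 7, 8, 23, 25, 31, 37}


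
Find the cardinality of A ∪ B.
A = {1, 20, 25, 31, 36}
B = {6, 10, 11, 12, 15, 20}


Set A = {1, 20, 25, 31, 36}, |A| = 5
Set B = {6, 10, 11, 12, 15, 20}, |B| = 6
A ∩ B = {20}, |A ∩ B| = 1
|A ∪ B| = |A| + |B| - |A ∩ B| = 5 + 6 - 1 = 10

10


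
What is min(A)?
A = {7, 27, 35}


Set A = {7, 27, 35}
Elements in ascending order: 7, 27, 35
The smallest element is 7.

7


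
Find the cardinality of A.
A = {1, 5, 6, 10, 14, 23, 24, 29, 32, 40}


Set A = {1, 5, 6, 10, 14, 23, 24, 29, 32, 40}
Listing elements: 1, 5, 6, 10, 14, 23, 24, 29, 32, 40
Counting: 10 elements
|A| = 10

10


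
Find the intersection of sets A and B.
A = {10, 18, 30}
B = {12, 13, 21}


Set A = {10, 18, 30}
Set B = {12, 13, 21}
A ∩ B includes only elements in both sets.
Check each element of A against B:
10 ✗, 18 ✗, 30 ✗
A ∩ B = {}

{}


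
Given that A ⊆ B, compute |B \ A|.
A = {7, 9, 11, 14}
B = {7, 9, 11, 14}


Set A = {7, 9, 11, 14}, |A| = 4
Set B = {7, 9, 11, 14}, |B| = 4
Since A ⊆ B: B \ A = {}
|B| - |A| = 4 - 4 = 0

0


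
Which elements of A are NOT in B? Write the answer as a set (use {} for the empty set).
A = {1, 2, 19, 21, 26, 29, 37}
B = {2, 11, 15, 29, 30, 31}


Set A = {1, 2, 19, 21, 26, 29, 37}
Set B = {2, 11, 15, 29, 30, 31}
Check each element of A against B:
1 ∉ B (include), 2 ∈ B, 19 ∉ B (include), 21 ∉ B (include), 26 ∉ B (include), 29 ∈ B, 37 ∉ B (include)
Elements of A not in B: {1, 19, 21, 26, 37}

{1, 19, 21, 26, 37}


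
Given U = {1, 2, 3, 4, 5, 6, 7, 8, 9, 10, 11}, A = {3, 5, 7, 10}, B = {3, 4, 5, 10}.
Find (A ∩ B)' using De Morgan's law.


U = {1, 2, 3, 4, 5, 6, 7, 8, 9, 10, 11}
A = {3, 5, 7, 10}, B = {3, 4, 5, 10}
A ∩ B = {3, 5, 10}
(A ∩ B)' = U \ (A ∩ B) = {1, 2, 4, 6, 7, 8, 9, 11}
Verification via A' ∪ B': A' = {1, 2, 4, 6, 8, 9, 11}, B' = {1, 2, 6, 7, 8, 9, 11}
A' ∪ B' = {1, 2, 4, 6, 7, 8, 9, 11} ✓

{1, 2, 4, 6, 7, 8, 9, 11}


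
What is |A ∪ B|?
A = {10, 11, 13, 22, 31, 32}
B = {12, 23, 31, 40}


Set A = {10, 11, 13, 22, 31, 32}, |A| = 6
Set B = {12, 23, 31, 40}, |B| = 4
A ∩ B = {31}, |A ∩ B| = 1
|A ∪ B| = |A| + |B| - |A ∩ B| = 6 + 4 - 1 = 9

9


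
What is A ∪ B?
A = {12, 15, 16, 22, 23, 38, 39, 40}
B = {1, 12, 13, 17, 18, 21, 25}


Set A = {12, 15, 16, 22, 23, 38, 39, 40}
Set B = {1, 12, 13, 17, 18, 21, 25}
A ∪ B includes all elements in either set.
Elements from A: {12, 15, 16, 22, 23, 38, 39, 40}
Elements from B not already included: {1, 13, 17, 18, 21, 25}
A ∪ B = {1, 12, 13, 15, 16, 17, 18, 21, 22, 23, 25, 38, 39, 40}

{1, 12, 13, 15, 16, 17, 18, 21, 22, 23, 25, 38, 39, 40}


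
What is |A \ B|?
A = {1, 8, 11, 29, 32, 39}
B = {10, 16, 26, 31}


Set A = {1, 8, 11, 29, 32, 39}
Set B = {10, 16, 26, 31}
A \ B = {1, 8, 11, 29, 32, 39}
|A \ B| = 6

6


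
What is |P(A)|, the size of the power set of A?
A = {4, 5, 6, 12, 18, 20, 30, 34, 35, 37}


Set A = {4, 5, 6, 12, 18, 20, 30, 34, 35, 37}
|A| = 10
The power set P(A) contains all subsets of A.
|P(A)| = 2^|A| = 2^10 = 1024

1024


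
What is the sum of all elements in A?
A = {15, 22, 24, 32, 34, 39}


Set A = {15, 22, 24, 32, 34, 39}
Sum = 15 + 22 + 24 + 32 + 34 + 39 = 166

166


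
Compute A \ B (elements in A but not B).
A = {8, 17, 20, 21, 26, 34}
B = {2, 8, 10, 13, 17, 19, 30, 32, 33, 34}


Set A = {8, 17, 20, 21, 26, 34}
Set B = {2, 8, 10, 13, 17, 19, 30, 32, 33, 34}
A \ B includes elements in A that are not in B.
Check each element of A:
8 (in B, remove), 17 (in B, remove), 20 (not in B, keep), 21 (not in B, keep), 26 (not in B, keep), 34 (in B, remove)
A \ B = {20, 21, 26}

{20, 21, 26}


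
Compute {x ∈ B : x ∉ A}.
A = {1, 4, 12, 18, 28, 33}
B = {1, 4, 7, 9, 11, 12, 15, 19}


Set A = {1, 4, 12, 18, 28, 33}
Set B = {1, 4, 7, 9, 11, 12, 15, 19}
Check each element of B against A:
1 ∈ A, 4 ∈ A, 7 ∉ A (include), 9 ∉ A (include), 11 ∉ A (include), 12 ∈ A, 15 ∉ A (include), 19 ∉ A (include)
Elements of B not in A: {7, 9, 11, 15, 19}

{7, 9, 11, 15, 19}


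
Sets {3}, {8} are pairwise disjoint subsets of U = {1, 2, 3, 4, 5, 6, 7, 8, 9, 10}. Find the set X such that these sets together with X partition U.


U = {1, 2, 3, 4, 5, 6, 7, 8, 9, 10}
Shown blocks: {3}, {8}
A partition's blocks are pairwise disjoint and cover U, so the missing block = U \ (union of shown blocks).
Union of shown blocks: {3, 8}
Missing block = U \ (union) = {1, 2, 4, 5, 6, 7, 9, 10}

{1, 2, 4, 5, 6, 7, 9, 10}


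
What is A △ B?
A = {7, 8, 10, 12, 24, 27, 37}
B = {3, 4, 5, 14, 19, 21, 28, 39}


Set A = {7, 8, 10, 12, 24, 27, 37}
Set B = {3, 4, 5, 14, 19, 21, 28, 39}
A △ B = (A \ B) ∪ (B \ A)
Elements in A but not B: {7, 8, 10, 12, 24, 27, 37}
Elements in B but not A: {3, 4, 5, 14, 19, 21, 28, 39}
A △ B = {3, 4, 5, 7, 8, 10, 12, 14, 19, 21, 24, 27, 28, 37, 39}

{3, 4, 5, 7, 8, 10, 12, 14, 19, 21, 24, 27, 28, 37, 39}


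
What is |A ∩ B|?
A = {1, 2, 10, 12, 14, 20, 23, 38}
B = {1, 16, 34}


Set A = {1, 2, 10, 12, 14, 20, 23, 38}
Set B = {1, 16, 34}
A ∩ B = {1}
|A ∩ B| = 1

1


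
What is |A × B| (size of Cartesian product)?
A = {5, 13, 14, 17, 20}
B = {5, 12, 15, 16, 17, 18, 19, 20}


Set A = {5, 13, 14, 17, 20} has 5 elements.
Set B = {5, 12, 15, 16, 17, 18, 19, 20} has 8 elements.
|A × B| = |A| × |B| = 5 × 8 = 40

40


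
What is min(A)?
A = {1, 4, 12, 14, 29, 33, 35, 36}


Set A = {1, 4, 12, 14, 29, 33, 35, 36}
Elements in ascending order: 1, 4, 12, 14, 29, 33, 35, 36
The smallest element is 1.

1


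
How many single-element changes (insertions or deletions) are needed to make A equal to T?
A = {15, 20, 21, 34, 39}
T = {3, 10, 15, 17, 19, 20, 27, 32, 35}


Set A = {15, 20, 21, 34, 39}
Set T = {3, 10, 15, 17, 19, 20, 27, 32, 35}
Elements to remove from A (in A, not in T): {21, 34, 39} → 3 removals
Elements to add to A (in T, not in A): {3, 10, 17, 19, 27, 32, 35} → 7 additions
Total edits = 3 + 7 = 10

10


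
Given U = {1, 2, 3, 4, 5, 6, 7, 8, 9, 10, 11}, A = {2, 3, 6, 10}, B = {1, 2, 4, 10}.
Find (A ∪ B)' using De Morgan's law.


U = {1, 2, 3, 4, 5, 6, 7, 8, 9, 10, 11}
A = {2, 3, 6, 10}, B = {1, 2, 4, 10}
A ∪ B = {1, 2, 3, 4, 6, 10}
(A ∪ B)' = U \ (A ∪ B) = {5, 7, 8, 9, 11}
Verification via A' ∩ B': A' = {1, 4, 5, 7, 8, 9, 11}, B' = {3, 5, 6, 7, 8, 9, 11}
A' ∩ B' = {5, 7, 8, 9, 11} ✓

{5, 7, 8, 9, 11}


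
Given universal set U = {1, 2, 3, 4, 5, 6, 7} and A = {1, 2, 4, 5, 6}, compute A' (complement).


Universal set U = {1, 2, 3, 4, 5, 6, 7}
Set A = {1, 2, 4, 5, 6}
A' = U \ A = elements in U but not in A
Checking each element of U:
1 (in A, exclude), 2 (in A, exclude), 3 (not in A, include), 4 (in A, exclude), 5 (in A, exclude), 6 (in A, exclude), 7 (not in A, include)
A' = {3, 7}

{3, 7}


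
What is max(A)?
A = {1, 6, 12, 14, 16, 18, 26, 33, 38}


Set A = {1, 6, 12, 14, 16, 18, 26, 33, 38}
Elements in ascending order: 1, 6, 12, 14, 16, 18, 26, 33, 38
The largest element is 38.

38


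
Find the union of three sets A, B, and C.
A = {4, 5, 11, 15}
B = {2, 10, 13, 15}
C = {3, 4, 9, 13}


Set A = {4, 5, 11, 15}
Set B = {2, 10, 13, 15}
Set C = {3, 4, 9, 13}
First, A ∪ B = {2, 4, 5, 10, 11, 13, 15}
Then, (A ∪ B) ∪ C = {2, 3, 4, 5, 9, 10, 11, 13, 15}

{2, 3, 4, 5, 9, 10, 11, 13, 15}


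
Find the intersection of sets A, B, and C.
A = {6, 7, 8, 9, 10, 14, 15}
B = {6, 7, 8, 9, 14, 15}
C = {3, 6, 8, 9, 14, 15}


Set A = {6, 7, 8, 9, 10, 14, 15}
Set B = {6, 7, 8, 9, 14, 15}
Set C = {3, 6, 8, 9, 14, 15}
First, A ∩ B = {6, 7, 8, 9, 14, 15}
Then, (A ∩ B) ∩ C = {6, 8, 9, 14, 15}

{6, 8, 9, 14, 15}


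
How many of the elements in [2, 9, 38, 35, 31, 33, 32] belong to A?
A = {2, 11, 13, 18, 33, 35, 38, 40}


Set A = {2, 11, 13, 18, 33, 35, 38, 40}
Candidates: [2, 9, 38, 35, 31, 33, 32]
Check each candidate:
2 ∈ A, 9 ∉ A, 38 ∈ A, 35 ∈ A, 31 ∉ A, 33 ∈ A, 32 ∉ A
Count of candidates in A: 4

4


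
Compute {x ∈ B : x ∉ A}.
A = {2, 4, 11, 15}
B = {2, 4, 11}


Set A = {2, 4, 11, 15}
Set B = {2, 4, 11}
Check each element of B against A:
2 ∈ A, 4 ∈ A, 11 ∈ A
Elements of B not in A: {}

{}


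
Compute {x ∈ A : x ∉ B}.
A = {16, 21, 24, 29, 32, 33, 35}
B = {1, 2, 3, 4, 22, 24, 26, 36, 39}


Set A = {16, 21, 24, 29, 32, 33, 35}
Set B = {1, 2, 3, 4, 22, 24, 26, 36, 39}
Check each element of A against B:
16 ∉ B (include), 21 ∉ B (include), 24 ∈ B, 29 ∉ B (include), 32 ∉ B (include), 33 ∉ B (include), 35 ∉ B (include)
Elements of A not in B: {16, 21, 29, 32, 33, 35}

{16, 21, 29, 32, 33, 35}


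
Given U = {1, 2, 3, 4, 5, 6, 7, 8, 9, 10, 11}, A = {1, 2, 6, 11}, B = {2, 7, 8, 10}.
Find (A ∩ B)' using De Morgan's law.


U = {1, 2, 3, 4, 5, 6, 7, 8, 9, 10, 11}
A = {1, 2, 6, 11}, B = {2, 7, 8, 10}
A ∩ B = {2}
(A ∩ B)' = U \ (A ∩ B) = {1, 3, 4, 5, 6, 7, 8, 9, 10, 11}
Verification via A' ∪ B': A' = {3, 4, 5, 7, 8, 9, 10}, B' = {1, 3, 4, 5, 6, 9, 11}
A' ∪ B' = {1, 3, 4, 5, 6, 7, 8, 9, 10, 11} ✓

{1, 3, 4, 5, 6, 7, 8, 9, 10, 11}


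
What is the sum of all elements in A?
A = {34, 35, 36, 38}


Set A = {34, 35, 36, 38}
Sum = 34 + 35 + 36 + 38 = 143

143


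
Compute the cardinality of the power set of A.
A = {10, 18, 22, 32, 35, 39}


Set A = {10, 18, 22, 32, 35, 39}
|A| = 6
The power set P(A) contains all subsets of A.
|P(A)| = 2^|A| = 2^6 = 64

64


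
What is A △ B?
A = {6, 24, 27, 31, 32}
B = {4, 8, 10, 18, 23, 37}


Set A = {6, 24, 27, 31, 32}
Set B = {4, 8, 10, 18, 23, 37}
A △ B = (A \ B) ∪ (B \ A)
Elements in A but not B: {6, 24, 27, 31, 32}
Elements in B but not A: {4, 8, 10, 18, 23, 37}
A △ B = {4, 6, 8, 10, 18, 23, 24, 27, 31, 32, 37}

{4, 6, 8, 10, 18, 23, 24, 27, 31, 32, 37}


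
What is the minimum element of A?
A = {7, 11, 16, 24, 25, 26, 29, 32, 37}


Set A = {7, 11, 16, 24, 25, 26, 29, 32, 37}
Elements in ascending order: 7, 11, 16, 24, 25, 26, 29, 32, 37
The smallest element is 7.

7


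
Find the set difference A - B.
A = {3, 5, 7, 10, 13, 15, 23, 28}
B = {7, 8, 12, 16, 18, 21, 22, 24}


Set A = {3, 5, 7, 10, 13, 15, 23, 28}
Set B = {7, 8, 12, 16, 18, 21, 22, 24}
A \ B includes elements in A that are not in B.
Check each element of A:
3 (not in B, keep), 5 (not in B, keep), 7 (in B, remove), 10 (not in B, keep), 13 (not in B, keep), 15 (not in B, keep), 23 (not in B, keep), 28 (not in B, keep)
A \ B = {3, 5, 10, 13, 15, 23, 28}

{3, 5, 10, 13, 15, 23, 28}


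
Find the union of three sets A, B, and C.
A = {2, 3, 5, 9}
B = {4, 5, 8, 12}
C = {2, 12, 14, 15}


Set A = {2, 3, 5, 9}
Set B = {4, 5, 8, 12}
Set C = {2, 12, 14, 15}
First, A ∪ B = {2, 3, 4, 5, 8, 9, 12}
Then, (A ∪ B) ∪ C = {2, 3, 4, 5, 8, 9, 12, 14, 15}

{2, 3, 4, 5, 8, 9, 12, 14, 15}


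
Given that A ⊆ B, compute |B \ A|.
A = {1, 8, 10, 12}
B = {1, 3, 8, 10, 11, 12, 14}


Set A = {1, 8, 10, 12}, |A| = 4
Set B = {1, 3, 8, 10, 11, 12, 14}, |B| = 7
Since A ⊆ B: B \ A = {3, 11, 14}
|B| - |A| = 7 - 4 = 3

3


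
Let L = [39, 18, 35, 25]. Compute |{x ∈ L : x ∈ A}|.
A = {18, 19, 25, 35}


Set A = {18, 19, 25, 35}
Candidates: [39, 18, 35, 25]
Check each candidate:
39 ∉ A, 18 ∈ A, 35 ∈ A, 25 ∈ A
Count of candidates in A: 3

3


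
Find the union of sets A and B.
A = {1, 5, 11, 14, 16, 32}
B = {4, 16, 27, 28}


Set A = {1, 5, 11, 14, 16, 32}
Set B = {4, 16, 27, 28}
A ∪ B includes all elements in either set.
Elements from A: {1, 5, 11, 14, 16, 32}
Elements from B not already included: {4, 27, 28}
A ∪ B = {1, 4, 5, 11, 14, 16, 27, 28, 32}

{1, 4, 5, 11, 14, 16, 27, 28, 32}


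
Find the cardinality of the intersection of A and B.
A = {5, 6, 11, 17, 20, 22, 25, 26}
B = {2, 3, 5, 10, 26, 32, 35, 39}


Set A = {5, 6, 11, 17, 20, 22, 25, 26}
Set B = {2, 3, 5, 10, 26, 32, 35, 39}
A ∩ B = {5, 26}
|A ∩ B| = 2

2


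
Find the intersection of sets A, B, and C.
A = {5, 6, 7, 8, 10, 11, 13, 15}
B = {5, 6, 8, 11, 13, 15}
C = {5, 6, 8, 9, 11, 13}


Set A = {5, 6, 7, 8, 10, 11, 13, 15}
Set B = {5, 6, 8, 11, 13, 15}
Set C = {5, 6, 8, 9, 11, 13}
First, A ∩ B = {5, 6, 8, 11, 13, 15}
Then, (A ∩ B) ∩ C = {5, 6, 8, 11, 13}

{5, 6, 8, 11, 13}


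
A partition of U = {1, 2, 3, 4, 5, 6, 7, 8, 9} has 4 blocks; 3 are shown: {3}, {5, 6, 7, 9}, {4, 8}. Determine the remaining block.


U = {1, 2, 3, 4, 5, 6, 7, 8, 9}
Shown blocks: {3}, {5, 6, 7, 9}, {4, 8}
A partition's blocks are pairwise disjoint and cover U, so the missing block = U \ (union of shown blocks).
Union of shown blocks: {3, 4, 5, 6, 7, 8, 9}
Missing block = U \ (union) = {1, 2}

{1, 2}


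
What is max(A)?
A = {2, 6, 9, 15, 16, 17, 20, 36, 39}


Set A = {2, 6, 9, 15, 16, 17, 20, 36, 39}
Elements in ascending order: 2, 6, 9, 15, 16, 17, 20, 36, 39
The largest element is 39.

39


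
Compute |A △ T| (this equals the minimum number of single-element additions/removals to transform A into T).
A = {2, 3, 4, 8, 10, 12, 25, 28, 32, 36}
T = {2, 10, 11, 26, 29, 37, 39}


Set A = {2, 3, 4, 8, 10, 12, 25, 28, 32, 36}
Set T = {2, 10, 11, 26, 29, 37, 39}
Elements to remove from A (in A, not in T): {3, 4, 8, 12, 25, 28, 32, 36} → 8 removals
Elements to add to A (in T, not in A): {11, 26, 29, 37, 39} → 5 additions
Total edits = 8 + 5 = 13

13


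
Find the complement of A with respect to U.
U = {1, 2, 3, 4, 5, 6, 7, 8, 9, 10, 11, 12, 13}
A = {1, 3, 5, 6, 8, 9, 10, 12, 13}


Universal set U = {1, 2, 3, 4, 5, 6, 7, 8, 9, 10, 11, 12, 13}
Set A = {1, 3, 5, 6, 8, 9, 10, 12, 13}
A' = U \ A = elements in U but not in A
Checking each element of U:
1 (in A, exclude), 2 (not in A, include), 3 (in A, exclude), 4 (not in A, include), 5 (in A, exclude), 6 (in A, exclude), 7 (not in A, include), 8 (in A, exclude), 9 (in A, exclude), 10 (in A, exclude), 11 (not in A, include), 12 (in A, exclude), 13 (in A, exclude)
A' = {2, 4, 7, 11}

{2, 4, 7, 11}


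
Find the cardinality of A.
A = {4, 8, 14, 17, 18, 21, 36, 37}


Set A = {4, 8, 14, 17, 18, 21, 36, 37}
Listing elements: 4, 8, 14, 17, 18, 21, 36, 37
Counting: 8 elements
|A| = 8

8


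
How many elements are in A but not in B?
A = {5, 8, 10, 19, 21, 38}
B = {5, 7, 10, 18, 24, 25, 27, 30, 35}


Set A = {5, 8, 10, 19, 21, 38}
Set B = {5, 7, 10, 18, 24, 25, 27, 30, 35}
A \ B = {8, 19, 21, 38}
|A \ B| = 4

4


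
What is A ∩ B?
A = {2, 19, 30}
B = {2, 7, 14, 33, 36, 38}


Set A = {2, 19, 30}
Set B = {2, 7, 14, 33, 36, 38}
A ∩ B includes only elements in both sets.
Check each element of A against B:
2 ✓, 19 ✗, 30 ✗
A ∩ B = {2}

{2}


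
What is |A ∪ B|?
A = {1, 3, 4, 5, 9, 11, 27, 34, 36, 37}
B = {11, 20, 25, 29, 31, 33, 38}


Set A = {1, 3, 4, 5, 9, 11, 27, 34, 36, 37}, |A| = 10
Set B = {11, 20, 25, 29, 31, 33, 38}, |B| = 7
A ∩ B = {11}, |A ∩ B| = 1
|A ∪ B| = |A| + |B| - |A ∩ B| = 10 + 7 - 1 = 16

16


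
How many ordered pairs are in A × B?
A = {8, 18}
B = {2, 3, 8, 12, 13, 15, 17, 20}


Set A = {8, 18} has 2 elements.
Set B = {2, 3, 8, 12, 13, 15, 17, 20} has 8 elements.
|A × B| = |A| × |B| = 2 × 8 = 16

16


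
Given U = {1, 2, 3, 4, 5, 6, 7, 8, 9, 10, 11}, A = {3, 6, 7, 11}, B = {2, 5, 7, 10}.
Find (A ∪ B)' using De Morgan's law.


U = {1, 2, 3, 4, 5, 6, 7, 8, 9, 10, 11}
A = {3, 6, 7, 11}, B = {2, 5, 7, 10}
A ∪ B = {2, 3, 5, 6, 7, 10, 11}
(A ∪ B)' = U \ (A ∪ B) = {1, 4, 8, 9}
Verification via A' ∩ B': A' = {1, 2, 4, 5, 8, 9, 10}, B' = {1, 3, 4, 6, 8, 9, 11}
A' ∩ B' = {1, 4, 8, 9} ✓

{1, 4, 8, 9}


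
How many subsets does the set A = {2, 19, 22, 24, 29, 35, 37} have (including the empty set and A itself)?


Set A = {2, 19, 22, 24, 29, 35, 37}
|A| = 7
The power set P(A) contains all subsets of A.
|P(A)| = 2^|A| = 2^7 = 128

128


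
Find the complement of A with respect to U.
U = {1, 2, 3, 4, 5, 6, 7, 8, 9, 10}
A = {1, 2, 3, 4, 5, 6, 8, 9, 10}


Universal set U = {1, 2, 3, 4, 5, 6, 7, 8, 9, 10}
Set A = {1, 2, 3, 4, 5, 6, 8, 9, 10}
A' = U \ A = elements in U but not in A
Checking each element of U:
1 (in A, exclude), 2 (in A, exclude), 3 (in A, exclude), 4 (in A, exclude), 5 (in A, exclude), 6 (in A, exclude), 7 (not in A, include), 8 (in A, exclude), 9 (in A, exclude), 10 (in A, exclude)
A' = {7}

{7}


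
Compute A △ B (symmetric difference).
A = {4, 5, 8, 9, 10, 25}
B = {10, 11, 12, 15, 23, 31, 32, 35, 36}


Set A = {4, 5, 8, 9, 10, 25}
Set B = {10, 11, 12, 15, 23, 31, 32, 35, 36}
A △ B = (A \ B) ∪ (B \ A)
Elements in A but not B: {4, 5, 8, 9, 25}
Elements in B but not A: {11, 12, 15, 23, 31, 32, 35, 36}
A △ B = {4, 5, 8, 9, 11, 12, 15, 23, 25, 31, 32, 35, 36}

{4, 5, 8, 9, 11, 12, 15, 23, 25, 31, 32, 35, 36}


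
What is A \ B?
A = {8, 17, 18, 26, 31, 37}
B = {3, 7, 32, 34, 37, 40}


Set A = {8, 17, 18, 26, 31, 37}
Set B = {3, 7, 32, 34, 37, 40}
A \ B includes elements in A that are not in B.
Check each element of A:
8 (not in B, keep), 17 (not in B, keep), 18 (not in B, keep), 26 (not in B, keep), 31 (not in B, keep), 37 (in B, remove)
A \ B = {8, 17, 18, 26, 31}

{8, 17, 18, 26, 31}


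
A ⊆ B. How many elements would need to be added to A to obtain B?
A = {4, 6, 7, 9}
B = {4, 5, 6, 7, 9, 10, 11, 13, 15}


Set A = {4, 6, 7, 9}, |A| = 4
Set B = {4, 5, 6, 7, 9, 10, 11, 13, 15}, |B| = 9
Since A ⊆ B: B \ A = {5, 10, 11, 13, 15}
|B| - |A| = 9 - 4 = 5

5


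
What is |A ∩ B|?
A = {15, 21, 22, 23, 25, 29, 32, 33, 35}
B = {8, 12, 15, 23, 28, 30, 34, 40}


Set A = {15, 21, 22, 23, 25, 29, 32, 33, 35}
Set B = {8, 12, 15, 23, 28, 30, 34, 40}
A ∩ B = {15, 23}
|A ∩ B| = 2

2


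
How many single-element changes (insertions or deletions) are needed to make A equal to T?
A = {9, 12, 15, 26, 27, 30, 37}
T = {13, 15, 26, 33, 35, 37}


Set A = {9, 12, 15, 26, 27, 30, 37}
Set T = {13, 15, 26, 33, 35, 37}
Elements to remove from A (in A, not in T): {9, 12, 27, 30} → 4 removals
Elements to add to A (in T, not in A): {13, 33, 35} → 3 additions
Total edits = 4 + 3 = 7

7


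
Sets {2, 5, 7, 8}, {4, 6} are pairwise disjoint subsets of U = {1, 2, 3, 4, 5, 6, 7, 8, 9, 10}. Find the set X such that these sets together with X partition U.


U = {1, 2, 3, 4, 5, 6, 7, 8, 9, 10}
Shown blocks: {2, 5, 7, 8}, {4, 6}
A partition's blocks are pairwise disjoint and cover U, so the missing block = U \ (union of shown blocks).
Union of shown blocks: {2, 4, 5, 6, 7, 8}
Missing block = U \ (union) = {1, 3, 9, 10}

{1, 3, 9, 10}


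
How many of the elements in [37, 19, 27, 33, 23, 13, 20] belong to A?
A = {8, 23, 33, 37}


Set A = {8, 23, 33, 37}
Candidates: [37, 19, 27, 33, 23, 13, 20]
Check each candidate:
37 ∈ A, 19 ∉ A, 27 ∉ A, 33 ∈ A, 23 ∈ A, 13 ∉ A, 20 ∉ A
Count of candidates in A: 3

3


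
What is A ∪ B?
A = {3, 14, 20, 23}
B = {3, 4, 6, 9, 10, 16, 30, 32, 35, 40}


Set A = {3, 14, 20, 23}
Set B = {3, 4, 6, 9, 10, 16, 30, 32, 35, 40}
A ∪ B includes all elements in either set.
Elements from A: {3, 14, 20, 23}
Elements from B not already included: {4, 6, 9, 10, 16, 30, 32, 35, 40}
A ∪ B = {3, 4, 6, 9, 10, 14, 16, 20, 23, 30, 32, 35, 40}

{3, 4, 6, 9, 10, 14, 16, 20, 23, 30, 32, 35, 40}


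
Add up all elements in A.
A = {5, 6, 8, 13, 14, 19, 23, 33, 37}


Set A = {5, 6, 8, 13, 14, 19, 23, 33, 37}
Sum = 5 + 6 + 8 + 13 + 14 + 19 + 23 + 33 + 37 = 158

158


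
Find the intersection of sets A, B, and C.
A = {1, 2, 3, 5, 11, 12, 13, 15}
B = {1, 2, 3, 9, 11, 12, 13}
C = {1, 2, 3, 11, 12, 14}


Set A = {1, 2, 3, 5, 11, 12, 13, 15}
Set B = {1, 2, 3, 9, 11, 12, 13}
Set C = {1, 2, 3, 11, 12, 14}
First, A ∩ B = {1, 2, 3, 11, 12, 13}
Then, (A ∩ B) ∩ C = {1, 2, 3, 11, 12}

{1, 2, 3, 11, 12}


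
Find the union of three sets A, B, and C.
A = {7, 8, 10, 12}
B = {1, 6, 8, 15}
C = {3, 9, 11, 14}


Set A = {7, 8, 10, 12}
Set B = {1, 6, 8, 15}
Set C = {3, 9, 11, 14}
First, A ∪ B = {1, 6, 7, 8, 10, 12, 15}
Then, (A ∪ B) ∪ C = {1, 3, 6, 7, 8, 9, 10, 11, 12, 14, 15}

{1, 3, 6, 7, 8, 9, 10, 11, 12, 14, 15}


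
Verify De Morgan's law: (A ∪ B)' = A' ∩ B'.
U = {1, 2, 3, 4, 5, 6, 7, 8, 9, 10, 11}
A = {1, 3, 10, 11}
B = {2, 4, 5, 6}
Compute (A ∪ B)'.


U = {1, 2, 3, 4, 5, 6, 7, 8, 9, 10, 11}
A = {1, 3, 10, 11}, B = {2, 4, 5, 6}
A ∪ B = {1, 2, 3, 4, 5, 6, 10, 11}
(A ∪ B)' = U \ (A ∪ B) = {7, 8, 9}
Verification via A' ∩ B': A' = {2, 4, 5, 6, 7, 8, 9}, B' = {1, 3, 7, 8, 9, 10, 11}
A' ∩ B' = {7, 8, 9} ✓

{7, 8, 9}


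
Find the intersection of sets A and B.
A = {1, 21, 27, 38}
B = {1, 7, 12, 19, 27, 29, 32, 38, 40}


Set A = {1, 21, 27, 38}
Set B = {1, 7, 12, 19, 27, 29, 32, 38, 40}
A ∩ B includes only elements in both sets.
Check each element of A against B:
1 ✓, 21 ✗, 27 ✓, 38 ✓
A ∩ B = {1, 27, 38}

{1, 27, 38}


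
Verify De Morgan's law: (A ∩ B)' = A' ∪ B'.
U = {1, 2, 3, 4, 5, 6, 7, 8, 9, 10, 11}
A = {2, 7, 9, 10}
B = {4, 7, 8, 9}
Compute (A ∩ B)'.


U = {1, 2, 3, 4, 5, 6, 7, 8, 9, 10, 11}
A = {2, 7, 9, 10}, B = {4, 7, 8, 9}
A ∩ B = {7, 9}
(A ∩ B)' = U \ (A ∩ B) = {1, 2, 3, 4, 5, 6, 8, 10, 11}
Verification via A' ∪ B': A' = {1, 3, 4, 5, 6, 8, 11}, B' = {1, 2, 3, 5, 6, 10, 11}
A' ∪ B' = {1, 2, 3, 4, 5, 6, 8, 10, 11} ✓

{1, 2, 3, 4, 5, 6, 8, 10, 11}


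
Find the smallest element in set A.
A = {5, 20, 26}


Set A = {5, 20, 26}
Elements in ascending order: 5, 20, 26
The smallest element is 5.

5


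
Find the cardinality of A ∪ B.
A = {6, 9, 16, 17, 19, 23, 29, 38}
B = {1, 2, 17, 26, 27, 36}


Set A = {6, 9, 16, 17, 19, 23, 29, 38}, |A| = 8
Set B = {1, 2, 17, 26, 27, 36}, |B| = 6
A ∩ B = {17}, |A ∩ B| = 1
|A ∪ B| = |A| + |B| - |A ∩ B| = 8 + 6 - 1 = 13

13


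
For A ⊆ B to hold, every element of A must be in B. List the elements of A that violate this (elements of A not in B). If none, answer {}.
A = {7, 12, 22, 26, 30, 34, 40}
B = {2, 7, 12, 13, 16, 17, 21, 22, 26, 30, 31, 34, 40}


Set A = {7, 12, 22, 26, 30, 34, 40}
Set B = {2, 7, 12, 13, 16, 17, 21, 22, 26, 30, 31, 34, 40}
Check each element of A against B:
7 ∈ B, 12 ∈ B, 22 ∈ B, 26 ∈ B, 30 ∈ B, 34 ∈ B, 40 ∈ B
Elements of A not in B: {}

{}


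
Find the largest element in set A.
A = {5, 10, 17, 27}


Set A = {5, 10, 17, 27}
Elements in ascending order: 5, 10, 17, 27
The largest element is 27.

27


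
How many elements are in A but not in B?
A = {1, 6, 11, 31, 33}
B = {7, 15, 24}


Set A = {1, 6, 11, 31, 33}
Set B = {7, 15, 24}
A \ B = {1, 6, 11, 31, 33}
|A \ B| = 5

5


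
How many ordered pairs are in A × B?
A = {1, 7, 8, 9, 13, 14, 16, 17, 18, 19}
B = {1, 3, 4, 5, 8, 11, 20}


Set A = {1, 7, 8, 9, 13, 14, 16, 17, 18, 19} has 10 elements.
Set B = {1, 3, 4, 5, 8, 11, 20} has 7 elements.
|A × B| = |A| × |B| = 10 × 7 = 70

70


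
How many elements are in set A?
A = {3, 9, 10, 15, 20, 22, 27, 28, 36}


Set A = {3, 9, 10, 15, 20, 22, 27, 28, 36}
Listing elements: 3, 9, 10, 15, 20, 22, 27, 28, 36
Counting: 9 elements
|A| = 9

9


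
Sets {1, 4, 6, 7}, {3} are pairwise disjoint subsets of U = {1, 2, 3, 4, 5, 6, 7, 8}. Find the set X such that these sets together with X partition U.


U = {1, 2, 3, 4, 5, 6, 7, 8}
Shown blocks: {1, 4, 6, 7}, {3}
A partition's blocks are pairwise disjoint and cover U, so the missing block = U \ (union of shown blocks).
Union of shown blocks: {1, 3, 4, 6, 7}
Missing block = U \ (union) = {2, 5, 8}

{2, 5, 8}


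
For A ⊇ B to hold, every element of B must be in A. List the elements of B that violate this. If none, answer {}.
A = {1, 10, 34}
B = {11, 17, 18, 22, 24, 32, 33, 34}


Set A = {1, 10, 34}
Set B = {11, 17, 18, 22, 24, 32, 33, 34}
Check each element of B against A:
11 ∉ A (include), 17 ∉ A (include), 18 ∉ A (include), 22 ∉ A (include), 24 ∉ A (include), 32 ∉ A (include), 33 ∉ A (include), 34 ∈ A
Elements of B not in A: {11, 17, 18, 22, 24, 32, 33}

{11, 17, 18, 22, 24, 32, 33}


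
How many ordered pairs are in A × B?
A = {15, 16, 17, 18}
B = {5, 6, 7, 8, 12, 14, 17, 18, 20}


Set A = {15, 16, 17, 18} has 4 elements.
Set B = {5, 6, 7, 8, 12, 14, 17, 18, 20} has 9 elements.
|A × B| = |A| × |B| = 4 × 9 = 36

36


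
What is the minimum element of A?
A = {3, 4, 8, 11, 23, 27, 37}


Set A = {3, 4, 8, 11, 23, 27, 37}
Elements in ascending order: 3, 4, 8, 11, 23, 27, 37
The smallest element is 3.

3


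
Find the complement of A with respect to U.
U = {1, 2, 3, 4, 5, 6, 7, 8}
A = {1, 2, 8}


Universal set U = {1, 2, 3, 4, 5, 6, 7, 8}
Set A = {1, 2, 8}
A' = U \ A = elements in U but not in A
Checking each element of U:
1 (in A, exclude), 2 (in A, exclude), 3 (not in A, include), 4 (not in A, include), 5 (not in A, include), 6 (not in A, include), 7 (not in A, include), 8 (in A, exclude)
A' = {3, 4, 5, 6, 7}

{3, 4, 5, 6, 7}


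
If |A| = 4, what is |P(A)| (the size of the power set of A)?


The set has 4 elements.
The power set contains all possible subsets.
|P(A)| = 2^|A| = 2^4 = 16

16


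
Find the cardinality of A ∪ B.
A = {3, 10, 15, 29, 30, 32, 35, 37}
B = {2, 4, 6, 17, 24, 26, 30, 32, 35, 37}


Set A = {3, 10, 15, 29, 30, 32, 35, 37}, |A| = 8
Set B = {2, 4, 6, 17, 24, 26, 30, 32, 35, 37}, |B| = 10
A ∩ B = {30, 32, 35, 37}, |A ∩ B| = 4
|A ∪ B| = |A| + |B| - |A ∩ B| = 8 + 10 - 4 = 14

14


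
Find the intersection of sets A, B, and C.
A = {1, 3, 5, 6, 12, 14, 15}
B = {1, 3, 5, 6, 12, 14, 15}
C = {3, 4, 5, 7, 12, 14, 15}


Set A = {1, 3, 5, 6, 12, 14, 15}
Set B = {1, 3, 5, 6, 12, 14, 15}
Set C = {3, 4, 5, 7, 12, 14, 15}
First, A ∩ B = {1, 3, 5, 6, 12, 14, 15}
Then, (A ∩ B) ∩ C = {3, 5, 12, 14, 15}

{3, 5, 12, 14, 15}
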